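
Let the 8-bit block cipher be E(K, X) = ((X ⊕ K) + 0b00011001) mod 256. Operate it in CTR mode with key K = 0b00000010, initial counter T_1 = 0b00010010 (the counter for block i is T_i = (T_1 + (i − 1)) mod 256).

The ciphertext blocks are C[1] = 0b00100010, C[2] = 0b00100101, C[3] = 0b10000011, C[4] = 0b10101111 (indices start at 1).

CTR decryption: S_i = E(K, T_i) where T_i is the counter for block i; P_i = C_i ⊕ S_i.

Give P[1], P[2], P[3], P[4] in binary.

P[1] = 0b00001011, P[2] = 0b00001111, P[3] = 0b10101100, P[4] = 0b10011111

P[1]: T = 0b00010010, S = E(K, T) = 0b00101001; 0b00100010 ⊕ 0b00101001 = 0b00001011.
P[2]: T = 0b00010011, S = E(K, T) = 0b00101010; 0b00100101 ⊕ 0b00101010 = 0b00001111.
P[3]: T = 0b00010100, S = E(K, T) = 0b00101111; 0b10000011 ⊕ 0b00101111 = 0b10101100.
P[4]: T = 0b00010101, S = E(K, T) = 0b00110000; 0b10101111 ⊕ 0b00110000 = 0b10011111.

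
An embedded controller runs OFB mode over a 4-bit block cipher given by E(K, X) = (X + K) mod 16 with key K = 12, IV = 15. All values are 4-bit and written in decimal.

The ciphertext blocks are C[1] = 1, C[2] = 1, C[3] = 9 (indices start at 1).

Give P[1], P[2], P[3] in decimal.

OFB decryption: S_i = E(K, S_{i−1}) with S_{0} = IV; P_i = C_i ⊕ S_i.
P[1]: S = E(K, 15) = 11; 1 ⊕ 11 = 10.
P[2]: S = E(K, 11) = 7; 1 ⊕ 7 = 6.
P[3]: S = E(K, 7) = 3; 9 ⊕ 3 = 10.

P[1] = 10, P[2] = 6, P[3] = 10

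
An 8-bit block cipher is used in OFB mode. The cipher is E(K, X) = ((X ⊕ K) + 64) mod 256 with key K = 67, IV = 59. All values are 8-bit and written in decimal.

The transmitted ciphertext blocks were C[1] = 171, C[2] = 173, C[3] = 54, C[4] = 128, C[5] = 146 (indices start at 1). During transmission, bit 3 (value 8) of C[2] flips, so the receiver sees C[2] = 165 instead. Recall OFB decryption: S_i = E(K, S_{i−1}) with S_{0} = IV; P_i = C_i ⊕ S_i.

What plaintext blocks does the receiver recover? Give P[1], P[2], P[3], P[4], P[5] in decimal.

Only C[2] changed, to 165. In OFB, a change in C_i flips the same bit in P_i only; the keystream is unaffected. Decrypting the received ciphertext:
P[1]: S = E(K, 59) = 184; 171 ⊕ 184 = 19.
P[2]: S = E(K, 184) = 59; 165 ⊕ 59 = 158.
P[3]: S = E(K, 59) = 184; 54 ⊕ 184 = 142.
P[4]: S = E(K, 184) = 59; 128 ⊕ 59 = 187.
P[5]: S = E(K, 59) = 184; 146 ⊕ 184 = 42.
Blocks that differ from the original plaintext: P[2].

P[1] = 19, P[2] = 158, P[3] = 142, P[4] = 187, P[5] = 42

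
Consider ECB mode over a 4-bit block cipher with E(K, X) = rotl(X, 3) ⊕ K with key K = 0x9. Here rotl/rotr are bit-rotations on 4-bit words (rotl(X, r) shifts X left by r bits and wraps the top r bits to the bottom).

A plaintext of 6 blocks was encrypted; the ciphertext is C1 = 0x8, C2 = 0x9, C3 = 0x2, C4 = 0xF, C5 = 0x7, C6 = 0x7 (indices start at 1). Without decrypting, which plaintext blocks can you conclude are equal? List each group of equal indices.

P5 = P6

ECB encrypts each block independently with the same key, so equal ciphertext blocks imply equal plaintext blocks.
C5 = C6 = 0x7, so P5 = P6.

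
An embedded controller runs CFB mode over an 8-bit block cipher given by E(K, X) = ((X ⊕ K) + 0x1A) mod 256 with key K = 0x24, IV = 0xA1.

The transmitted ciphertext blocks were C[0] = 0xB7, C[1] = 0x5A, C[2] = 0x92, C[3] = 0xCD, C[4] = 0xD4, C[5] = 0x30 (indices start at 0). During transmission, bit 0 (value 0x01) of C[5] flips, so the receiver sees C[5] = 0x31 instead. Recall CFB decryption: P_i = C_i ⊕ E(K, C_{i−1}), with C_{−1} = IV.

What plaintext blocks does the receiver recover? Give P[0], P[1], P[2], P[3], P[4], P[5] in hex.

Only C[5] changed, to 0x31. In CFB, a change in C_i flips the same bit in P_i and garbles P_{i+1}. Decrypting the received ciphertext:
P[0]: E(K, 0xA1) = 0x9F; 0xB7 ⊕ 0x9F = 0x28.
P[1]: E(K, 0xB7) = 0xAD; 0x5A ⊕ 0xAD = 0xF7.
P[2]: E(K, 0x5A) = 0x98; 0x92 ⊕ 0x98 = 0x0A.
P[3]: E(K, 0x92) = 0xD0; 0xCD ⊕ 0xD0 = 0x1D.
P[4]: E(K, 0xCD) = 0x03; 0xD4 ⊕ 0x03 = 0xD7.
P[5]: E(K, 0xD4) = 0x0A; 0x31 ⊕ 0x0A = 0x3B.
Blocks that differ from the original plaintext: P[5].

P[0] = 0x28, P[1] = 0xF7, P[2] = 0x0A, P[3] = 0x1D, P[4] = 0xD7, P[5] = 0x3B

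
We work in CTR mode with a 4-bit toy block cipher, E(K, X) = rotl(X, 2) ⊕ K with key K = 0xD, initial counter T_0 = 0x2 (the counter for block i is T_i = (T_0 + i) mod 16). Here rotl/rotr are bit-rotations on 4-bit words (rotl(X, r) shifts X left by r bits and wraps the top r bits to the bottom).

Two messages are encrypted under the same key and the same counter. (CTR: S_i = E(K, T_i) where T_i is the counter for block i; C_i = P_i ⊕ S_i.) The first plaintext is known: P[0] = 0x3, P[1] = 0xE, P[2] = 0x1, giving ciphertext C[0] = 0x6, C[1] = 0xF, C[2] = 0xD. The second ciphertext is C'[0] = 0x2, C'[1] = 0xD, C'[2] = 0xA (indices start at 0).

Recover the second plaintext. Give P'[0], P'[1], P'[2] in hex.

P'[0] = 0x7, P'[1] = 0xC, P'[2] = 0x6

In CTR with a reused counter, both messages share the same keystream S_i, so C_i ⊕ C'_i = P_i ⊕ P'_i and thus P'_i = P_i ⊕ C_i ⊕ C'_i.
P'[0]: 0x3 ⊕ 0x6 ⊕ 0x2 = 0x7.
P'[1]: 0xE ⊕ 0xF ⊕ 0xD = 0xC.
P'[2]: 0x1 ⊕ 0xD ⊕ 0xA = 0x6.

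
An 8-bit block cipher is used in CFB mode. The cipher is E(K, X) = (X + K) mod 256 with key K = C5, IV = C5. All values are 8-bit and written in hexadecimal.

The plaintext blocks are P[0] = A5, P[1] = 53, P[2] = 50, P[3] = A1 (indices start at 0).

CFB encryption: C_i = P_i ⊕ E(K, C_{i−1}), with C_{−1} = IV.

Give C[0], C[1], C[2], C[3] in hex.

C[0] = 2F, C[1] = A7, C[2] = 3C, C[3] = A0

C[0]: E(K, C5) = 8A; A5 ⊕ 8A = 2F.
C[1]: E(K, 2F) = F4; 53 ⊕ F4 = A7.
C[2]: E(K, A7) = 6C; 50 ⊕ 6C = 3C.
C[3]: E(K, 3C) = 01; A1 ⊕ 01 = A0.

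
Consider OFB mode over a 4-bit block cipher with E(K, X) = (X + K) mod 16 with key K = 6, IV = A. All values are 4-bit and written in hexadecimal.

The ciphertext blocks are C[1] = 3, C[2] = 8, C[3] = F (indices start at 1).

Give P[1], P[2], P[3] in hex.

OFB decryption: S_i = E(K, S_{i−1}) with S_{0} = IV; P_i = C_i ⊕ S_i.
P[1]: S = E(K, A) = 0; 3 ⊕ 0 = 3.
P[2]: S = E(K, 0) = 6; 8 ⊕ 6 = E.
P[3]: S = E(K, 6) = C; F ⊕ C = 3.

P[1] = 3, P[2] = E, P[3] = 3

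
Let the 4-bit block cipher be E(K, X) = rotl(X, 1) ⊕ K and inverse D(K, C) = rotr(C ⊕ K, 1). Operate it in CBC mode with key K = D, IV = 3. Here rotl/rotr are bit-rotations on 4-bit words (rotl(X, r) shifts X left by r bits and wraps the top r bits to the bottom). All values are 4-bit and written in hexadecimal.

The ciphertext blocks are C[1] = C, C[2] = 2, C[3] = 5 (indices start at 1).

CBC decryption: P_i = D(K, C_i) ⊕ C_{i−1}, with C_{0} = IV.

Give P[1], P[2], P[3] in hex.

P[1]: D(K, C) = 8; 8 ⊕ 3 = B.
P[2]: D(K, 2) = F; F ⊕ C = 3.
P[3]: D(K, 5) = 4; 4 ⊕ 2 = 6.

P[1] = B, P[2] = 3, P[3] = 6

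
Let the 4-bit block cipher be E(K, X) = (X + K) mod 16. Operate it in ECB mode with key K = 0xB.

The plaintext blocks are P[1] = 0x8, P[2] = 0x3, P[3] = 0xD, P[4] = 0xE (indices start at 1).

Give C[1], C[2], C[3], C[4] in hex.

ECB encryption: C_i = E(K, P_i).
C[1]: E(K, 0x8) = 0x3.
C[2]: E(K, 0x3) = 0xE.
C[3]: E(K, 0xD) = 0x8.
C[4]: E(K, 0xE) = 0x9.

C[1] = 0x3, C[2] = 0xE, C[3] = 0x8, C[4] = 0x9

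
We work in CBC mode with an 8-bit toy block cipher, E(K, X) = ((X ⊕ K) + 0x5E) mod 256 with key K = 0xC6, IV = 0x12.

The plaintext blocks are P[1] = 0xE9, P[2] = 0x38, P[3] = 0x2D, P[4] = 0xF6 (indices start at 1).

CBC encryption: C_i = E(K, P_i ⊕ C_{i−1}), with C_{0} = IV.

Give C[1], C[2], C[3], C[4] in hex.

C[1] = 0x9B, C[2] = 0xC3, C[3] = 0x86, C[4] = 0x14

C[1]: P[1] ⊕ 0x12 = 0xFB; E(K, 0xFB) = 0x9B.
C[2]: P[2] ⊕ 0x9B = 0xA3; E(K, 0xA3) = 0xC3.
C[3]: P[3] ⊕ 0xC3 = 0xEE; E(K, 0xEE) = 0x86.
C[4]: P[4] ⊕ 0x86 = 0x70; E(K, 0x70) = 0x14.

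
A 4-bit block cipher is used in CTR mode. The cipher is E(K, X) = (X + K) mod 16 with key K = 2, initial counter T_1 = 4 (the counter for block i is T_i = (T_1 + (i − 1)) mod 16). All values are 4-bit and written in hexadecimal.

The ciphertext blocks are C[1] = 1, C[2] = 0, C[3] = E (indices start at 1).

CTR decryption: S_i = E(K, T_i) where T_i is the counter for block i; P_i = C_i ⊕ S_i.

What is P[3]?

P[3] = 6

P[3]: T = 6, S = E(K, T) = 8; E ⊕ 8 = 6.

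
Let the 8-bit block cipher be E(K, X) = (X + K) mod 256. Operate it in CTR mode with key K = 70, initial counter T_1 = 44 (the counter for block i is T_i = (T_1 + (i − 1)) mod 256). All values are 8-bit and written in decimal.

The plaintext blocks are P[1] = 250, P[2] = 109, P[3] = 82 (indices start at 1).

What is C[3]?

C[3] = 38

CTR encryption: S_i = E(K, T_i) where T_i is the counter for block i; C_i = P_i ⊕ S_i.
C[1]: T = 44, S = E(K, T) = 114; 250 ⊕ 114 = 136.
C[2]: T = 45, S = E(K, T) = 115; 109 ⊕ 115 = 30.
C[3]: T = 46, S = E(K, T) = 116; 82 ⊕ 116 = 38.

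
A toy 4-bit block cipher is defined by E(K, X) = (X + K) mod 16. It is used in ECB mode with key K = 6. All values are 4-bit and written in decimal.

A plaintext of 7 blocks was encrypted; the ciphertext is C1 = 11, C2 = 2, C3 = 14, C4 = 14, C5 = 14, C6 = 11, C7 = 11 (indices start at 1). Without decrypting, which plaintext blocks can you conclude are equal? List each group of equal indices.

ECB encrypts each block independently with the same key, so equal ciphertext blocks imply equal plaintext blocks.
C1 = C6 = C7 = 11, so P1 = P6 = P7.
C3 = C4 = C5 = 14, so P3 = P4 = P5.

P1 = P6 = P7; P3 = P4 = P5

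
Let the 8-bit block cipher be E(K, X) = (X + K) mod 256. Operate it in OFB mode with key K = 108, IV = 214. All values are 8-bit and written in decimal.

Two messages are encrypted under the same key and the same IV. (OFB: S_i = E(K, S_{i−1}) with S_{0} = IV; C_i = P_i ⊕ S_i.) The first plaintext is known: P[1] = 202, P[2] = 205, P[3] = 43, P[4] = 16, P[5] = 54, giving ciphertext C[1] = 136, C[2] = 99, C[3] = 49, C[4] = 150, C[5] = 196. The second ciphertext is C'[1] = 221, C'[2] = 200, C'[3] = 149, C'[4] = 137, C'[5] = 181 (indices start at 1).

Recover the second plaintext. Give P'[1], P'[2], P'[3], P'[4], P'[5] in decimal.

P'[1] = 159, P'[2] = 102, P'[3] = 143, P'[4] = 15, P'[5] = 71

In OFB with a reused IV, both messages share the same keystream S_i, so C_i ⊕ C'_i = P_i ⊕ P'_i and thus P'_i = P_i ⊕ C_i ⊕ C'_i.
P'[1]: 202 ⊕ 136 ⊕ 221 = 159.
P'[2]: 205 ⊕ 99 ⊕ 200 = 102.
P'[3]: 43 ⊕ 49 ⊕ 149 = 143.
P'[4]: 16 ⊕ 150 ⊕ 137 = 15.
P'[5]: 54 ⊕ 196 ⊕ 181 = 71.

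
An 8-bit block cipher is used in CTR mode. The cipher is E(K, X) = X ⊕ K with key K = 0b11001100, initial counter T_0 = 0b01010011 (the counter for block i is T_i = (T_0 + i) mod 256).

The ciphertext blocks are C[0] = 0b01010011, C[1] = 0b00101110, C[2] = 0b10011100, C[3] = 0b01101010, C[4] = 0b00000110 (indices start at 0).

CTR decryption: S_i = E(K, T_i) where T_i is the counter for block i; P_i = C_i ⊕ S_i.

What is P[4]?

P[4] = 0b10011101

P[4]: T = 0b01010111, S = E(K, T) = 0b10011011; 0b00000110 ⊕ 0b10011011 = 0b10011101.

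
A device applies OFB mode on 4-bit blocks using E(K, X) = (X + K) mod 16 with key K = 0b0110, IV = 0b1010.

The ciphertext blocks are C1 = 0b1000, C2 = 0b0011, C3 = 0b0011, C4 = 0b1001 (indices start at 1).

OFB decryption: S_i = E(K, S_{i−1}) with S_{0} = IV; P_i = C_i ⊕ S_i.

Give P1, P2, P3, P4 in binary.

P1 = 0b1000, P2 = 0b0101, P3 = 0b1111, P4 = 0b1011

P1: S = E(K, 0b1010) = 0b0000; 0b1000 ⊕ 0b0000 = 0b1000.
P2: S = E(K, 0b0000) = 0b0110; 0b0011 ⊕ 0b0110 = 0b0101.
P3: S = E(K, 0b0110) = 0b1100; 0b0011 ⊕ 0b1100 = 0b1111.
P4: S = E(K, 0b1100) = 0b0010; 0b1001 ⊕ 0b0010 = 0b1011.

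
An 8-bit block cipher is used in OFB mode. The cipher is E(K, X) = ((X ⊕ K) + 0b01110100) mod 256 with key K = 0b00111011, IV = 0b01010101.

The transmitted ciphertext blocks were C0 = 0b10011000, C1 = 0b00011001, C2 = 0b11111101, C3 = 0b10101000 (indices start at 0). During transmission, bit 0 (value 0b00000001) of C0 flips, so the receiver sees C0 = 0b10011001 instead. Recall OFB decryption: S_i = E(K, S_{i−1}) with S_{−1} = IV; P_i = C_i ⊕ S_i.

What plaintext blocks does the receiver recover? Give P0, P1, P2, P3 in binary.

P0 = 0b01111011, P1 = 0b01010100, P2 = 0b00010111, P3 = 0b11101101

Only C0 changed, to 0b10011001. In OFB, a change in C_i flips the same bit in P_i only; the keystream is unaffected. Decrypting the received ciphertext:
P0: S = E(K, 0b01010101) = 0b11100010; 0b10011001 ⊕ 0b11100010 = 0b01111011.
P1: S = E(K, 0b11100010) = 0b01001101; 0b00011001 ⊕ 0b01001101 = 0b01010100.
P2: S = E(K, 0b01001101) = 0b11101010; 0b11111101 ⊕ 0b11101010 = 0b00010111.
P3: S = E(K, 0b11101010) = 0b01000101; 0b10101000 ⊕ 0b01000101 = 0b11101101.
Blocks that differ from the original plaintext: P0.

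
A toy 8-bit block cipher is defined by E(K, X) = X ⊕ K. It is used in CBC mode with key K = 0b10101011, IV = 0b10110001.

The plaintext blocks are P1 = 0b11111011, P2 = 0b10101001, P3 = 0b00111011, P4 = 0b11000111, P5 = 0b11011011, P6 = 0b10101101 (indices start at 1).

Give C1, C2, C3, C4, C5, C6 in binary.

CBC encryption: C_i = E(K, P_i ⊕ C_{i−1}), with C_{0} = IV.
C1: P1 ⊕ 0b10110001 = 0b01001010; E(K, 0b01001010) = 0b11100001.
C2: P2 ⊕ 0b11100001 = 0b01001000; E(K, 0b01001000) = 0b11100011.
C3: P3 ⊕ 0b11100011 = 0b11011000; E(K, 0b11011000) = 0b01110011.
C4: P4 ⊕ 0b01110011 = 0b10110100; E(K, 0b10110100) = 0b00011111.
C5: P5 ⊕ 0b00011111 = 0b11000100; E(K, 0b11000100) = 0b01101111.
C6: P6 ⊕ 0b01101111 = 0b11000010; E(K, 0b11000010) = 0b01101001.

C1 = 0b11100001, C2 = 0b11100011, C3 = 0b01110011, C4 = 0b00011111, C5 = 0b01101111, C6 = 0b01101001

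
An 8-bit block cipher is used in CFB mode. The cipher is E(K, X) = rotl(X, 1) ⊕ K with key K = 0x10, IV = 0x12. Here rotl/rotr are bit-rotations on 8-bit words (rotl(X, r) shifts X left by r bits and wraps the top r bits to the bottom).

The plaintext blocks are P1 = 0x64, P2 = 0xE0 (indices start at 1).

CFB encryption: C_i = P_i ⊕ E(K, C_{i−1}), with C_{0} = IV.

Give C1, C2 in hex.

C1 = 0x50, C2 = 0x50

C1: E(K, 0x12) = 0x34; 0x64 ⊕ 0x34 = 0x50.
C2: E(K, 0x50) = 0xB0; 0xE0 ⊕ 0xB0 = 0x50.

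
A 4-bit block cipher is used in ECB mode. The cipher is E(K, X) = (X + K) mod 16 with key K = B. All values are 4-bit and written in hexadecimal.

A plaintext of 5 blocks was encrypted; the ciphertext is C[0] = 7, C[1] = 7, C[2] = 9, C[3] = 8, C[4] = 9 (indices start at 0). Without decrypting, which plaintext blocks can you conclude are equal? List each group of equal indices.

P[0] = P[1]; P[2] = P[4]

ECB encrypts each block independently with the same key, so equal ciphertext blocks imply equal plaintext blocks.
C[0] = C[1] = 7, so P[0] = P[1].
C[2] = C[4] = 9, so P[2] = P[4].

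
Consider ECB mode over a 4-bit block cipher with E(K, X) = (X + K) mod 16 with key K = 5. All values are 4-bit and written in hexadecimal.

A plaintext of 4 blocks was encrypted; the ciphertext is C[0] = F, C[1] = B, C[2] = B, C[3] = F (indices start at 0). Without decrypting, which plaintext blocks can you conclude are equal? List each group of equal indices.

P[0] = P[3]; P[1] = P[2]

ECB encrypts each block independently with the same key, so equal ciphertext blocks imply equal plaintext blocks.
C[0] = C[3] = F, so P[0] = P[3].
C[1] = C[2] = B, so P[1] = P[2].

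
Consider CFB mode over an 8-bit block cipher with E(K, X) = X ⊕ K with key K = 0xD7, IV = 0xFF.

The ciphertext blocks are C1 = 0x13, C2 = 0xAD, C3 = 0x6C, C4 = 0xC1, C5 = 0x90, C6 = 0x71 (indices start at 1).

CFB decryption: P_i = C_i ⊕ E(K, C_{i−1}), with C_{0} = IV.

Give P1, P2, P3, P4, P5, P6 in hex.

P1 = 0x3B, P2 = 0x69, P3 = 0x16, P4 = 0x7A, P5 = 0x86, P6 = 0x36

P1: E(K, 0xFF) = 0x28; 0x13 ⊕ 0x28 = 0x3B.
P2: E(K, 0x13) = 0xC4; 0xAD ⊕ 0xC4 = 0x69.
P3: E(K, 0xAD) = 0x7A; 0x6C ⊕ 0x7A = 0x16.
P4: E(K, 0x6C) = 0xBB; 0xC1 ⊕ 0xBB = 0x7A.
P5: E(K, 0xC1) = 0x16; 0x90 ⊕ 0x16 = 0x86.
P6: E(K, 0x90) = 0x47; 0x71 ⊕ 0x47 = 0x36.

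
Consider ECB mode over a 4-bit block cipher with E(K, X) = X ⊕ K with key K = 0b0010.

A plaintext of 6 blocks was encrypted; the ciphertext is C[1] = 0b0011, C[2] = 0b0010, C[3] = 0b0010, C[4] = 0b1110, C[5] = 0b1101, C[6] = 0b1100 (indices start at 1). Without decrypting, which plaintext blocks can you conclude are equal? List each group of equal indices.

P[2] = P[3]

ECB encrypts each block independently with the same key, so equal ciphertext blocks imply equal plaintext blocks.
C[2] = C[3] = 0b0010, so P[2] = P[3].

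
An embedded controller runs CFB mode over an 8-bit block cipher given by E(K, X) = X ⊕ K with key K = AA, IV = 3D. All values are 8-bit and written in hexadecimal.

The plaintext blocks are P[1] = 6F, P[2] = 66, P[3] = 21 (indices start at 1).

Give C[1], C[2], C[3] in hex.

C[1] = F8, C[2] = 34, C[3] = BF

CFB encryption: C_i = P_i ⊕ E(K, C_{i−1}), with C_{0} = IV.
C[1]: E(K, 3D) = 97; 6F ⊕ 97 = F8.
C[2]: E(K, F8) = 52; 66 ⊕ 52 = 34.
C[3]: E(K, 34) = 9E; 21 ⊕ 9E = BF.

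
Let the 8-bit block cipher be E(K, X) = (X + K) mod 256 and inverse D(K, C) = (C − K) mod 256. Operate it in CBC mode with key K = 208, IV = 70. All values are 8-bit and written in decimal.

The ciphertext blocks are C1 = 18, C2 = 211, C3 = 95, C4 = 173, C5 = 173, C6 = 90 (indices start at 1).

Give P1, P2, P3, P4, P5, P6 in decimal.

CBC decryption: P_i = D(K, C_i) ⊕ C_{i−1}, with C_{0} = IV.
P1: D(K, 18) = 66; 66 ⊕ 70 = 4.
P2: D(K, 211) = 3; 3 ⊕ 18 = 17.
P3: D(K, 95) = 143; 143 ⊕ 211 = 92.
P4: D(K, 173) = 221; 221 ⊕ 95 = 130.
P5: D(K, 173) = 221; 221 ⊕ 173 = 112.
P6: D(K, 90) = 138; 138 ⊕ 173 = 39.

P1 = 4, P2 = 17, P3 = 92, P4 = 130, P5 = 112, P6 = 39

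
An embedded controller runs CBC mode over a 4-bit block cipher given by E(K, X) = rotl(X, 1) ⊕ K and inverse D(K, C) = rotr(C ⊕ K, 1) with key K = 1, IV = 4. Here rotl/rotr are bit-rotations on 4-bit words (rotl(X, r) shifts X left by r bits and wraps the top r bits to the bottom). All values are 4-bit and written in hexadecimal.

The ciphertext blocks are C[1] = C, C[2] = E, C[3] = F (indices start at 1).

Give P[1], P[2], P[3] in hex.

CBC decryption: P_i = D(K, C_i) ⊕ C_{i−1}, with C_{0} = IV.
P[1]: D(K, C) = E; E ⊕ 4 = A.
P[2]: D(K, E) = F; F ⊕ C = 3.
P[3]: D(K, F) = 7; 7 ⊕ E = 9.

P[1] = A, P[2] = 3, P[3] = 9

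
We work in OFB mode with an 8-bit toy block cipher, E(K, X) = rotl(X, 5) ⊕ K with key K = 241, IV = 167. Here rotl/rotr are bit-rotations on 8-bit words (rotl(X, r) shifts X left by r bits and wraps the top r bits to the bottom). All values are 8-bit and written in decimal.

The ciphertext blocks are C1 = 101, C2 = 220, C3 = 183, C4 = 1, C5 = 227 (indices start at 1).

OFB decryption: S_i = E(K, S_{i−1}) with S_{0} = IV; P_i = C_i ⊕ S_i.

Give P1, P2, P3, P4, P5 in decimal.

P1: S = E(K, 167) = 5; 101 ⊕ 5 = 96.
P2: S = E(K, 5) = 81; 220 ⊕ 81 = 141.
P3: S = E(K, 81) = 219; 183 ⊕ 219 = 108.
P4: S = E(K, 219) = 138; 1 ⊕ 138 = 139.
P5: S = E(K, 138) = 160; 227 ⊕ 160 = 67.

P1 = 96, P2 = 141, P3 = 108, P4 = 139, P5 = 67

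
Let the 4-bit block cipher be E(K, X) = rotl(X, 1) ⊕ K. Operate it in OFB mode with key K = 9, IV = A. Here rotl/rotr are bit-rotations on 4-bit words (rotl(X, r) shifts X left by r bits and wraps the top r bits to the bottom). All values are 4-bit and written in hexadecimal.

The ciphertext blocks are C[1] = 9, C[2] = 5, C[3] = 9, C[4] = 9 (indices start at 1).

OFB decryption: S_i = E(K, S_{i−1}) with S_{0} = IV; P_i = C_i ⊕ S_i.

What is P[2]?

P[1]: S = E(K, A) = C; 9 ⊕ C = 5.
P[2]: S = E(K, C) = 0; 5 ⊕ 0 = 5.

P[2] = 5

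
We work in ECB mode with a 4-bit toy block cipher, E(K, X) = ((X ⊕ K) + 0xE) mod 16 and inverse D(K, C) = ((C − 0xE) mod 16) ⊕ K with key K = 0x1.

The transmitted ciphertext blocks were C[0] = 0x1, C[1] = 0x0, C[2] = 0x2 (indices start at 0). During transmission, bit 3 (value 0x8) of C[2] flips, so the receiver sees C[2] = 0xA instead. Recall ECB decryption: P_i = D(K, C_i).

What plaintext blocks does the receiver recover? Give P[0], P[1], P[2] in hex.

Only C[2] changed, to 0xA. In ECB, a change in C_i affects only P_i. Decrypting the received ciphertext:
P[0]: D(K, 0x1) = 0x2.
P[1]: D(K, 0x0) = 0x3.
P[2]: D(K, 0xA) = 0xD.
Blocks that differ from the original plaintext: P[2].

P[0] = 0x2, P[1] = 0x3, P[2] = 0xD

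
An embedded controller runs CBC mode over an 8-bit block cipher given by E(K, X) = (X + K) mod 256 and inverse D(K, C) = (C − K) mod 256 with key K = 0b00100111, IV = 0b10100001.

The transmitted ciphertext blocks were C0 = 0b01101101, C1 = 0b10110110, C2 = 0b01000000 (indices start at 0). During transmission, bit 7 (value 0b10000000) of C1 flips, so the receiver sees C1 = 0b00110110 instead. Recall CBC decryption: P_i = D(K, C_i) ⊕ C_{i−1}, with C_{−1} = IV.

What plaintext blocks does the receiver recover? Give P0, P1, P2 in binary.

P0 = 0b11100111, P1 = 0b01100010, P2 = 0b00101111

Only C1 changed, to 0b00110110. In CBC, a change in C_i garbles P_i and flips the same bit in P_{i+1}. Decrypting the received ciphertext:
P0: D(K, 0b01101101) = 0b01000110; 0b01000110 ⊕ 0b10100001 = 0b11100111.
P1: D(K, 0b00110110) = 0b00001111; 0b00001111 ⊕ 0b01101101 = 0b01100010.
P2: D(K, 0b01000000) = 0b00011001; 0b00011001 ⊕ 0b00110110 = 0b00101111.
Blocks that differ from the original plaintext: P1, P2.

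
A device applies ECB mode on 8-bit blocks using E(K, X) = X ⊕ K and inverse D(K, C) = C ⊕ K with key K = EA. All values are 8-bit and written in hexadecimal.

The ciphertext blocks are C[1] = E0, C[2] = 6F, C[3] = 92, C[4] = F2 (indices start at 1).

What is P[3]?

P[3] = 78

ECB decryption: P_i = D(K, C_i).
P[3]: D(K, 92) = 78.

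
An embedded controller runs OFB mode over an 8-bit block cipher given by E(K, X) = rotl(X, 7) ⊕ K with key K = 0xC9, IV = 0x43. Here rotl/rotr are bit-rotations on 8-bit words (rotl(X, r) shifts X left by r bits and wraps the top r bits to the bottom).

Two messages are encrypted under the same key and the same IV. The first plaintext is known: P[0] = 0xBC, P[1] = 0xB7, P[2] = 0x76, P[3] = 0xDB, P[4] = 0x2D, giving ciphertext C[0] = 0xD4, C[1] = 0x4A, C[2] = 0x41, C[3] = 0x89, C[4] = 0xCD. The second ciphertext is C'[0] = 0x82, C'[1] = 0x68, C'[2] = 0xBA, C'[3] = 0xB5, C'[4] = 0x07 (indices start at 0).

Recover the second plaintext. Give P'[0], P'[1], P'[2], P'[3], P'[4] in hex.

P'[0] = 0xEA, P'[1] = 0x95, P'[2] = 0x8D, P'[3] = 0xE7, P'[4] = 0xE7

In OFB with a reused IV, both messages share the same keystream S_i, so C_i ⊕ C'_i = P_i ⊕ P'_i and thus P'_i = P_i ⊕ C_i ⊕ C'_i.
P'[0]: 0xBC ⊕ 0xD4 ⊕ 0x82 = 0xEA.
P'[1]: 0xB7 ⊕ 0x4A ⊕ 0x68 = 0x95.
P'[2]: 0x76 ⊕ 0x41 ⊕ 0xBA = 0x8D.
P'[3]: 0xDB ⊕ 0x89 ⊕ 0xB5 = 0xE7.
P'[4]: 0x2D ⊕ 0xCD ⊕ 0x07 = 0xE7.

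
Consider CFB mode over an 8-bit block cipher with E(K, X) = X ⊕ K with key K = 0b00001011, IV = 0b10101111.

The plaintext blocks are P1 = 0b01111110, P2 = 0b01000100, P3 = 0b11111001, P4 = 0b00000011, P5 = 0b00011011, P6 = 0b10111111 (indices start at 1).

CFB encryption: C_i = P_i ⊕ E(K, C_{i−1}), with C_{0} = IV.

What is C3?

C3 = 0b01100111

C1: E(K, 0b10101111) = 0b10100100; 0b01111110 ⊕ 0b10100100 = 0b11011010.
C2: E(K, 0b11011010) = 0b11010001; 0b01000100 ⊕ 0b11010001 = 0b10010101.
C3: E(K, 0b10010101) = 0b10011110; 0b11111001 ⊕ 0b10011110 = 0b01100111.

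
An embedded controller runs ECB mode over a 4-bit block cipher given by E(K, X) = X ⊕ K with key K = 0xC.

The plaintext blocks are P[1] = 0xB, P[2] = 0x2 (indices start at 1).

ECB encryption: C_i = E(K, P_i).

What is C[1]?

C[1] = 0x7

C[1]: E(K, 0xB) = 0x7.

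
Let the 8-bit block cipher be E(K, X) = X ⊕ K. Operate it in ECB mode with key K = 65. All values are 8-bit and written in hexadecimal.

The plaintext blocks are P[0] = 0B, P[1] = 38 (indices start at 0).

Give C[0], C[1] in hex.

C[0] = 6E, C[1] = 5D

ECB encryption: C_i = E(K, P_i).
C[0]: E(K, 0B) = 6E.
C[1]: E(K, 38) = 5D.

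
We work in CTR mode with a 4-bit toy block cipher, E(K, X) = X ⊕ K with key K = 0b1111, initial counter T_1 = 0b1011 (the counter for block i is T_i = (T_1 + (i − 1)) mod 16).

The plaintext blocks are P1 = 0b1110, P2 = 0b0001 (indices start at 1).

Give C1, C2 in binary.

CTR encryption: S_i = E(K, T_i) where T_i is the counter for block i; C_i = P_i ⊕ S_i.
C1: T = 0b1011, S = E(K, T) = 0b0100; 0b1110 ⊕ 0b0100 = 0b1010.
C2: T = 0b1100, S = E(K, T) = 0b0011; 0b0001 ⊕ 0b0011 = 0b0010.

C1 = 0b1010, C2 = 0b0010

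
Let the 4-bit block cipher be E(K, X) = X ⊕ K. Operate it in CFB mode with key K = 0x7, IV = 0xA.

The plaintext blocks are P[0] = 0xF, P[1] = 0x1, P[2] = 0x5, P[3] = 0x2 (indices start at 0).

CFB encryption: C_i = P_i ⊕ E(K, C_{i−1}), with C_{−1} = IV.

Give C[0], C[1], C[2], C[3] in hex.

C[0] = 0x2, C[1] = 0x4, C[2] = 0x6, C[3] = 0x3

C[0]: E(K, 0xA) = 0xD; 0xF ⊕ 0xD = 0x2.
C[1]: E(K, 0x2) = 0x5; 0x1 ⊕ 0x5 = 0x4.
C[2]: E(K, 0x4) = 0x3; 0x5 ⊕ 0x3 = 0x6.
C[3]: E(K, 0x6) = 0x1; 0x2 ⊕ 0x1 = 0x3.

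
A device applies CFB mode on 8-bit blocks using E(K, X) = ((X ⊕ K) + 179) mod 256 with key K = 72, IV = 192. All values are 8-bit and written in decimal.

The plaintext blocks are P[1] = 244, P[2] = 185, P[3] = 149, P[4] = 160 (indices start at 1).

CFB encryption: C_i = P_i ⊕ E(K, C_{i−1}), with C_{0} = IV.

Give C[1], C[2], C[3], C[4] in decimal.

C[1] = 207, C[2] = 131, C[3] = 235, C[4] = 246

C[1]: E(K, 192) = 59; 244 ⊕ 59 = 207.
C[2]: E(K, 207) = 58; 185 ⊕ 58 = 131.
C[3]: E(K, 131) = 126; 149 ⊕ 126 = 235.
C[4]: E(K, 235) = 86; 160 ⊕ 86 = 246.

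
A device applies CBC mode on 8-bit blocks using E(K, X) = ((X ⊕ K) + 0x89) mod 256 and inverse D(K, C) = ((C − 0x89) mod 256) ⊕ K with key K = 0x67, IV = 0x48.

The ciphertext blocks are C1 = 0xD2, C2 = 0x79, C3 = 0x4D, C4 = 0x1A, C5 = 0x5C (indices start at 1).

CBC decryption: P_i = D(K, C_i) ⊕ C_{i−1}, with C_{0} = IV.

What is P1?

P1: D(K, 0xD2) = 0x2E; 0x2E ⊕ 0x48 = 0x66.

P1 = 0x66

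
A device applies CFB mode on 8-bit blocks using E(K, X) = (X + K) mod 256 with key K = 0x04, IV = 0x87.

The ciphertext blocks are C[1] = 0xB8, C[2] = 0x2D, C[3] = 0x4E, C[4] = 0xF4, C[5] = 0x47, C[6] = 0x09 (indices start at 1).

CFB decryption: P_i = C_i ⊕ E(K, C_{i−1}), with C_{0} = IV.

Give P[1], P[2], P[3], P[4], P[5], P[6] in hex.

P[1]: E(K, 0x87) = 0x8B; 0xB8 ⊕ 0x8B = 0x33.
P[2]: E(K, 0xB8) = 0xBC; 0x2D ⊕ 0xBC = 0x91.
P[3]: E(K, 0x2D) = 0x31; 0x4E ⊕ 0x31 = 0x7F.
P[4]: E(K, 0x4E) = 0x52; 0xF4 ⊕ 0x52 = 0xA6.
P[5]: E(K, 0xF4) = 0xF8; 0x47 ⊕ 0xF8 = 0xBF.
P[6]: E(K, 0x47) = 0x4B; 0x09 ⊕ 0x4B = 0x42.

P[1] = 0x33, P[2] = 0x91, P[3] = 0x7F, P[4] = 0xA6, P[5] = 0xBF, P[6] = 0x42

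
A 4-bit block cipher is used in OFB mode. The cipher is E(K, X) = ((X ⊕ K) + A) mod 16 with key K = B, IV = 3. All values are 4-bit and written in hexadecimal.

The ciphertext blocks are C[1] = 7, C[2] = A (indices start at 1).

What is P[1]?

P[1] = 5

OFB decryption: S_i = E(K, S_{i−1}) with S_{0} = IV; P_i = C_i ⊕ S_i.
P[1]: S = E(K, 3) = 2; 7 ⊕ 2 = 5.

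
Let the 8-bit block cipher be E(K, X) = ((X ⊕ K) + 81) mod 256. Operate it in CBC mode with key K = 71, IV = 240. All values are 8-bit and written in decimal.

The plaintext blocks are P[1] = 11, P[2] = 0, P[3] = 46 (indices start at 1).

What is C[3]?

C[3] = 67

CBC encryption: C_i = E(K, P_i ⊕ C_{i−1}), with C_{0} = IV.
C[1]: P[1] ⊕ 240 = 251; E(K, 251) = 13.
C[2]: P[2] ⊕ 13 = 13; E(K, 13) = 155.
C[3]: P[3] ⊕ 155 = 181; E(K, 181) = 67.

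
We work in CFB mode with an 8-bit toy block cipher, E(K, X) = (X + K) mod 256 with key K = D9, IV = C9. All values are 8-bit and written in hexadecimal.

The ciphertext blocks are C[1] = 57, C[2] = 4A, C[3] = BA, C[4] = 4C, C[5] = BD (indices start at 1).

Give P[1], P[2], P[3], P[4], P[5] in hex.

CFB decryption: P_i = C_i ⊕ E(K, C_{i−1}), with C_{0} = IV.
P[1]: E(K, C9) = A2; 57 ⊕ A2 = F5.
P[2]: E(K, 57) = 30; 4A ⊕ 30 = 7A.
P[3]: E(K, 4A) = 23; BA ⊕ 23 = 99.
P[4]: E(K, BA) = 93; 4C ⊕ 93 = DF.
P[5]: E(K, 4C) = 25; BD ⊕ 25 = 98.

P[1] = F5, P[2] = 7A, P[3] = 99, P[4] = DF, P[5] = 98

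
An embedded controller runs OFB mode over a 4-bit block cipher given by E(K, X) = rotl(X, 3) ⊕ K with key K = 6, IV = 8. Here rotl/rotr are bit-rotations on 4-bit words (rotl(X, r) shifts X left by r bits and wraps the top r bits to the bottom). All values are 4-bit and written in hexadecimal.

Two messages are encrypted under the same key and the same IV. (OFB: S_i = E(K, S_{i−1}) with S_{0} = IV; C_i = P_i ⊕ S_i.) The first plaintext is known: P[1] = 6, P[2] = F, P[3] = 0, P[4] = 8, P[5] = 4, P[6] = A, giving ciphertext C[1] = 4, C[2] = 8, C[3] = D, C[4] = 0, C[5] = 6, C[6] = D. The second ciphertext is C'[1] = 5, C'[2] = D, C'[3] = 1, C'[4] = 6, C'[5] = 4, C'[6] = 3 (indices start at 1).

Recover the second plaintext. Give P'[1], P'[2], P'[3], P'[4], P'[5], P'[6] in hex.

In OFB with a reused IV, both messages share the same keystream S_i, so C_i ⊕ C'_i = P_i ⊕ P'_i and thus P'_i = P_i ⊕ C_i ⊕ C'_i.
P'[1]: 6 ⊕ 4 ⊕ 5 = 7.
P'[2]: F ⊕ 8 ⊕ D = A.
P'[3]: 0 ⊕ D ⊕ 1 = C.
P'[4]: 8 ⊕ 0 ⊕ 6 = E.
P'[5]: 4 ⊕ 6 ⊕ 4 = 6.
P'[6]: A ⊕ D ⊕ 3 = 4.

P'[1] = 7, P'[2] = A, P'[3] = C, P'[4] = E, P'[5] = 6, P'[6] = 4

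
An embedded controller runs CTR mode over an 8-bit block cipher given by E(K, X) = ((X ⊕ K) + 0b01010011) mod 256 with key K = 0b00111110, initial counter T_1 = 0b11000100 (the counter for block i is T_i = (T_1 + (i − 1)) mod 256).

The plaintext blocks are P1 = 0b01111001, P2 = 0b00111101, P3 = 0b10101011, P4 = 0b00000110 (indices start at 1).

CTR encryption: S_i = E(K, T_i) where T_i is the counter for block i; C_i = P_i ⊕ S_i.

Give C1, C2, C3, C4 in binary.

C1 = 0b00110100, C2 = 0b01110011, C3 = 0b11100000, C4 = 0b01001010

C1: T = 0b11000100, S = E(K, T) = 0b01001101; 0b01111001 ⊕ 0b01001101 = 0b00110100.
C2: T = 0b11000101, S = E(K, T) = 0b01001110; 0b00111101 ⊕ 0b01001110 = 0b01110011.
C3: T = 0b11000110, S = E(K, T) = 0b01001011; 0b10101011 ⊕ 0b01001011 = 0b11100000.
C4: T = 0b11000111, S = E(K, T) = 0b01001100; 0b00000110 ⊕ 0b01001100 = 0b01001010.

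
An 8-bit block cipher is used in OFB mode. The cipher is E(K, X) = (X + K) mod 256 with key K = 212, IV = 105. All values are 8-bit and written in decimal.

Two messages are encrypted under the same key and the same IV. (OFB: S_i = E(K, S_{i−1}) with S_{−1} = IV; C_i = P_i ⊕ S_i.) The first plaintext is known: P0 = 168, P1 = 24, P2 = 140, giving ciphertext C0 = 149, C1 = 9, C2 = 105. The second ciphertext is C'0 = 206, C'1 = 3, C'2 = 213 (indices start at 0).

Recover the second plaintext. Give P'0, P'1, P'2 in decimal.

In OFB with a reused IV, both messages share the same keystream S_i, so C_i ⊕ C'_i = P_i ⊕ P'_i and thus P'_i = P_i ⊕ C_i ⊕ C'_i.
P'0: 168 ⊕ 149 ⊕ 206 = 243.
P'1: 24 ⊕ 9 ⊕ 3 = 18.
P'2: 140 ⊕ 105 ⊕ 213 = 48.

P'0 = 243, P'1 = 18, P'2 = 48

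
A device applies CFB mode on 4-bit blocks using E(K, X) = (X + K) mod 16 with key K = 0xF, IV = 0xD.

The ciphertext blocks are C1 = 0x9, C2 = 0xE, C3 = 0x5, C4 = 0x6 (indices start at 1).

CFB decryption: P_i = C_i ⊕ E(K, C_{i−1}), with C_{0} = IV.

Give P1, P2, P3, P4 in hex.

P1: E(K, 0xD) = 0xC; 0x9 ⊕ 0xC = 0x5.
P2: E(K, 0x9) = 0x8; 0xE ⊕ 0x8 = 0x6.
P3: E(K, 0xE) = 0xD; 0x5 ⊕ 0xD = 0x8.
P4: E(K, 0x5) = 0x4; 0x6 ⊕ 0x4 = 0x2.

P1 = 0x5, P2 = 0x6, P3 = 0x8, P4 = 0x2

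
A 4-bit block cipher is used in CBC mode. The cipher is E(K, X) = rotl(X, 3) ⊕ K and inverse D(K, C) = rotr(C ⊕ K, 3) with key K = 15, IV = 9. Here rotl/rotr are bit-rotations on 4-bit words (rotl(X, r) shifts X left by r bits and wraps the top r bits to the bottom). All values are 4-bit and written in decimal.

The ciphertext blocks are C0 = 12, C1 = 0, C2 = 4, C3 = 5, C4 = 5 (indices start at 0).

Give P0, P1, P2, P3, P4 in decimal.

CBC decryption: P_i = D(K, C_i) ⊕ C_{i−1}, with C_{−1} = IV.
P0: D(K, 12) = 6; 6 ⊕ 9 = 15.
P1: D(K, 0) = 15; 15 ⊕ 12 = 3.
P2: D(K, 4) = 7; 7 ⊕ 0 = 7.
P3: D(K, 5) = 5; 5 ⊕ 4 = 1.
P4: D(K, 5) = 5; 5 ⊕ 5 = 0.

P0 = 15, P1 = 3, P2 = 7, P3 = 1, P4 = 0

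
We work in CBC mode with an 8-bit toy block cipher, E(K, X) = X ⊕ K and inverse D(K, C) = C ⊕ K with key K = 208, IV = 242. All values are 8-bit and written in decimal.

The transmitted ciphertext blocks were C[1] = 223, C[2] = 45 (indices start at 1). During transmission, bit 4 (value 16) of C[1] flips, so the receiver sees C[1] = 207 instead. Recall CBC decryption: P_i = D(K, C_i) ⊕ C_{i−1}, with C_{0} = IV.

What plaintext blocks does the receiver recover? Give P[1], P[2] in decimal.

Only C[1] changed, to 207. In CBC, a change in C_i garbles P_i and flips the same bit in P_{i+1}. Decrypting the received ciphertext:
P[1]: D(K, 207) = 31; 31 ⊕ 242 = 237.
P[2]: D(K, 45) = 253; 253 ⊕ 207 = 50.
Blocks that differ from the original plaintext: P[1], P[2].

P[1] = 237, P[2] = 50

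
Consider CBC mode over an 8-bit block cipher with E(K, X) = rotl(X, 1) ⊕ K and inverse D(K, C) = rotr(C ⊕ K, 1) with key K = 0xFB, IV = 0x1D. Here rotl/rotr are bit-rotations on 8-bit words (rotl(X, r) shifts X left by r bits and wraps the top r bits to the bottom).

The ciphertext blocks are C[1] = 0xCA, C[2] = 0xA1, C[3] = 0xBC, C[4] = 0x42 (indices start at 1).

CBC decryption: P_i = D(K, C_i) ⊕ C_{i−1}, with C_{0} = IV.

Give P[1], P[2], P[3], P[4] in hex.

P[1]: D(K, 0xCA) = 0x98; 0x98 ⊕ 0x1D = 0x85.
P[2]: D(K, 0xA1) = 0x2D; 0x2D ⊕ 0xCA = 0xE7.
P[3]: D(K, 0xBC) = 0xA3; 0xA3 ⊕ 0xA1 = 0x02.
P[4]: D(K, 0x42) = 0xDC; 0xDC ⊕ 0xBC = 0x60.

P[1] = 0x85, P[2] = 0xE7, P[3] = 0x02, P[4] = 0x60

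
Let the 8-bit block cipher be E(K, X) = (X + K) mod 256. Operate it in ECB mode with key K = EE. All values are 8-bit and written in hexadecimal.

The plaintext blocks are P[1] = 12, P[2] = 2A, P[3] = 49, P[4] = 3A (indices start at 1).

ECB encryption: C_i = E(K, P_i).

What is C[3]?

C[3]: E(K, 49) = 37.

C[3] = 37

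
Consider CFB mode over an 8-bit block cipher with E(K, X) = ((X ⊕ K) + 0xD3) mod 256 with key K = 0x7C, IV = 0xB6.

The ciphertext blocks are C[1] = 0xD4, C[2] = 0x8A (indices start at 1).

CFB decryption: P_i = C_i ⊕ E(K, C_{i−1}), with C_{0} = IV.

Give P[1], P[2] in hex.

P[1]: E(K, 0xB6) = 0x9D; 0xD4 ⊕ 0x9D = 0x49.
P[2]: E(K, 0xD4) = 0x7B; 0x8A ⊕ 0x7B = 0xF1.

P[1] = 0x49, P[2] = 0xF1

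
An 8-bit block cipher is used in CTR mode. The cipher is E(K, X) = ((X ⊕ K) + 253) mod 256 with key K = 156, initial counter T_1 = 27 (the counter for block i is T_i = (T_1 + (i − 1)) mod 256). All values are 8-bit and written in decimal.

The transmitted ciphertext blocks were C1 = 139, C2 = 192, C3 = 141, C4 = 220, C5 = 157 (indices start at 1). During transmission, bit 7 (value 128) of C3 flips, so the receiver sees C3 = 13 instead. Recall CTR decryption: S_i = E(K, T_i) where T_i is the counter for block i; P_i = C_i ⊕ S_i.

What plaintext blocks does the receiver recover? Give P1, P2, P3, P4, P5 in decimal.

P1 = 15, P2 = 189, P3 = 115, P4 = 163, P5 = 29

Only C3 changed, to 13. In CTR, a change in C_i flips the same bit in P_i only; the keystream is unaffected. Decrypting the received ciphertext:
P1: T = 27, S = E(K, T) = 132; 139 ⊕ 132 = 15.
P2: T = 28, S = E(K, T) = 125; 192 ⊕ 125 = 189.
P3: T = 29, S = E(K, T) = 126; 13 ⊕ 126 = 115.
P4: T = 30, S = E(K, T) = 127; 220 ⊕ 127 = 163.
P5: T = 31, S = E(K, T) = 128; 157 ⊕ 128 = 29.
Blocks that differ from the original plaintext: P3.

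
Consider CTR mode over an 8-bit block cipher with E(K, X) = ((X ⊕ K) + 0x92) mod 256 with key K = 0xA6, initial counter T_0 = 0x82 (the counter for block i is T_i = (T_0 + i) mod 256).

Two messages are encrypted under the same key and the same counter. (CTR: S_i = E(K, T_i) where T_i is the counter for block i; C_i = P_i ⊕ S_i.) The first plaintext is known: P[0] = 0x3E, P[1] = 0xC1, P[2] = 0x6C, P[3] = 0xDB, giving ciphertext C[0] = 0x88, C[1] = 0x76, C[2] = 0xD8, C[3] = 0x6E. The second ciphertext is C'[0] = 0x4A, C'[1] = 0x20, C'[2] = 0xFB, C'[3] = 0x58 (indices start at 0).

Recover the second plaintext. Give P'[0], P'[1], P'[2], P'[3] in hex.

In CTR with a reused counter, both messages share the same keystream S_i, so C_i ⊕ C'_i = P_i ⊕ P'_i and thus P'_i = P_i ⊕ C_i ⊕ C'_i.
P'[0]: 0x3E ⊕ 0x88 ⊕ 0x4A = 0xFC.
P'[1]: 0xC1 ⊕ 0x76 ⊕ 0x20 = 0x97.
P'[2]: 0x6C ⊕ 0xD8 ⊕ 0xFB = 0x4F.
P'[3]: 0xDB ⊕ 0x6E ⊕ 0x58 = 0xED.

P'[0] = 0xFC, P'[1] = 0x97, P'[2] = 0x4F, P'[3] = 0xED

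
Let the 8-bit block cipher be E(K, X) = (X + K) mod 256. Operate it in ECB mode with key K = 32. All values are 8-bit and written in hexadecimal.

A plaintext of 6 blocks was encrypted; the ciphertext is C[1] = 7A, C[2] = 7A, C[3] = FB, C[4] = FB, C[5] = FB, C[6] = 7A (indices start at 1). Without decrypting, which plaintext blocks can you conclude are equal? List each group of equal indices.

P[1] = P[2] = P[6]; P[3] = P[4] = P[5]

ECB encrypts each block independently with the same key, so equal ciphertext blocks imply equal plaintext blocks.
C[1] = C[2] = C[6] = 7A, so P[1] = P[2] = P[6].
C[3] = C[4] = C[5] = FB, so P[3] = P[4] = P[5].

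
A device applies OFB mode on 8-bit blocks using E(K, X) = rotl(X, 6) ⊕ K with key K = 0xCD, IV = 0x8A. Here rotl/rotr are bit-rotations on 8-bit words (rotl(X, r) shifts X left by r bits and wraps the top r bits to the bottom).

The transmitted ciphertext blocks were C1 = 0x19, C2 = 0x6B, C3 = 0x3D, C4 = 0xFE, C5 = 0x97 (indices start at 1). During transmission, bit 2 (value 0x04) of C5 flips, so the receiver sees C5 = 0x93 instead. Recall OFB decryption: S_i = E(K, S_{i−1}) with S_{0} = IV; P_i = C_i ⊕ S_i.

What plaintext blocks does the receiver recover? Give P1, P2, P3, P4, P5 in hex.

Only C5 changed, to 0x93. In OFB, a change in C_i flips the same bit in P_i only; the keystream is unaffected. Decrypting the received ciphertext:
P1: S = E(K, 0x8A) = 0x6F; 0x19 ⊕ 0x6F = 0x76.
P2: S = E(K, 0x6F) = 0x16; 0x6B ⊕ 0x16 = 0x7D.
P3: S = E(K, 0x16) = 0x48; 0x3D ⊕ 0x48 = 0x75.
P4: S = E(K, 0x48) = 0xDF; 0xFE ⊕ 0xDF = 0x21.
P5: S = E(K, 0xDF) = 0x3A; 0x93 ⊕ 0x3A = 0xA9.
Blocks that differ from the original plaintext: P5.

P1 = 0x76, P2 = 0x7D, P3 = 0x75, P4 = 0x21, P5 = 0xA9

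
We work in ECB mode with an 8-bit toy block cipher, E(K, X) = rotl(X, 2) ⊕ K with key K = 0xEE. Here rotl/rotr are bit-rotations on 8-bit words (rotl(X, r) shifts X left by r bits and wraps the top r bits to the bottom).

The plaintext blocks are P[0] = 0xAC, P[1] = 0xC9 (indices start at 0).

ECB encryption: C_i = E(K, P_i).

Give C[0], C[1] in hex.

C[0] = 0x5C, C[1] = 0xC9

C[0]: E(K, 0xAC) = 0x5C.
C[1]: E(K, 0xC9) = 0xC9.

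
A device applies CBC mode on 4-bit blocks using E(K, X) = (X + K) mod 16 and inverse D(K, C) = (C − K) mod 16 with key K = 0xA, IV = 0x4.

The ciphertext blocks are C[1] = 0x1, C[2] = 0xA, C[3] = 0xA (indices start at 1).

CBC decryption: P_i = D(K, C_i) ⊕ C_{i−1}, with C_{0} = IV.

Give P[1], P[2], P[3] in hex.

P[1]: D(K, 0x1) = 0x7; 0x7 ⊕ 0x4 = 0x3.
P[2]: D(K, 0xA) = 0x0; 0x0 ⊕ 0x1 = 0x1.
P[3]: D(K, 0xA) = 0x0; 0x0 ⊕ 0xA = 0xA.

P[1] = 0x3, P[2] = 0x1, P[3] = 0xA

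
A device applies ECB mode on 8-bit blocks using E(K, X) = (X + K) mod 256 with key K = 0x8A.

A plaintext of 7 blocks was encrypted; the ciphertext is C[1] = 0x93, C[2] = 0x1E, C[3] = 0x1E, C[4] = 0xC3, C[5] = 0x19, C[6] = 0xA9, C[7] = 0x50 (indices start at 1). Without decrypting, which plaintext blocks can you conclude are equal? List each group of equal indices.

ECB encrypts each block independently with the same key, so equal ciphertext blocks imply equal plaintext blocks.
C[2] = C[3] = 0x1E, so P[2] = P[3].

P[2] = P[3]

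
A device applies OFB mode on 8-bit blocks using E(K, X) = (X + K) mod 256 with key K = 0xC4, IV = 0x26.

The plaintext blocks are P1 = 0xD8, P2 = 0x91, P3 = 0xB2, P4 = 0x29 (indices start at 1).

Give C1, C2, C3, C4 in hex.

C1 = 0x32, C2 = 0x3F, C3 = 0xC0, C4 = 0x1F

OFB encryption: S_i = E(K, S_{i−1}) with S_{0} = IV; C_i = P_i ⊕ S_i.
C1: S = E(K, 0x26) = 0xEA; 0xD8 ⊕ 0xEA = 0x32.
C2: S = E(K, 0xEA) = 0xAE; 0x91 ⊕ 0xAE = 0x3F.
C3: S = E(K, 0xAE) = 0x72; 0xB2 ⊕ 0x72 = 0xC0.
C4: S = E(K, 0x72) = 0x36; 0x29 ⊕ 0x36 = 0x1F.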